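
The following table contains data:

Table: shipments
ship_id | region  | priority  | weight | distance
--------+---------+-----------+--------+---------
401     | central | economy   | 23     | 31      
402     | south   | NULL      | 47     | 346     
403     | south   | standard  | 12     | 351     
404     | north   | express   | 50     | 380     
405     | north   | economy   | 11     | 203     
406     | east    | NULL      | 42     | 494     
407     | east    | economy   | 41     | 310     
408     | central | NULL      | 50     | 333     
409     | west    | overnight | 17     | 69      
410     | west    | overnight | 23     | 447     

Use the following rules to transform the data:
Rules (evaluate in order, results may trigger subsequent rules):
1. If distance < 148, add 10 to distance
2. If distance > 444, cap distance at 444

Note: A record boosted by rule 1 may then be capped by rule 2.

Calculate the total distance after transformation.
2931

Step 1: Apply rule 1 to records with distance < 148
  - 2 records get bonus of 10
  - Of these, 0 records then exceed 444 and get capped
Step 2: Apply rule 2 to records with distance > 444
  - 2 records (original) are capped
Step 3: Calculate final sum = 2931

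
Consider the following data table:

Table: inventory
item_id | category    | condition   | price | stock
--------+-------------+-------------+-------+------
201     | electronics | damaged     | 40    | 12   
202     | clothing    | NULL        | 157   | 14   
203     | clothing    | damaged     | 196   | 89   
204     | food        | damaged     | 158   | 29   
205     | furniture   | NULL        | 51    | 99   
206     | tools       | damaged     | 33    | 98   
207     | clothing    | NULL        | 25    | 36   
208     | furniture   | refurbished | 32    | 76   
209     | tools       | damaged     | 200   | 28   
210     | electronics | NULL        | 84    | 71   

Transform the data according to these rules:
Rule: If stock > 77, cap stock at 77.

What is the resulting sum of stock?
497

Step 1: 3 records have stock > 77
Step 2: These records originally summed to 286
Step 3: After capping: 3 × 77 = 231
Step 4: Unaffected records sum: 266
Step 5: Final sum = 231 + 266 = 497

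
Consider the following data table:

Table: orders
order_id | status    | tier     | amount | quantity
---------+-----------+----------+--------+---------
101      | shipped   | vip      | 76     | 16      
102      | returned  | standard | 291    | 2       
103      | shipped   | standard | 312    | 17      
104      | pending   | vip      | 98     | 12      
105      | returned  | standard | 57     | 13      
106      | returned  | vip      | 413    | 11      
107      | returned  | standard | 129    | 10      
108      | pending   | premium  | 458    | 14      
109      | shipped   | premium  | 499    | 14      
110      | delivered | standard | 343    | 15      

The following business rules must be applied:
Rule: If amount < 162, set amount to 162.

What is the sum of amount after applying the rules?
2964

Step 1: 4 records have amount < 162
Step 2: These records originally summed to 360
Step 3: After setting to minimum: 4 × 162 = 648
Step 4: Unaffected records sum: 2316
Step 5: Final sum = 648 + 2316 = 2964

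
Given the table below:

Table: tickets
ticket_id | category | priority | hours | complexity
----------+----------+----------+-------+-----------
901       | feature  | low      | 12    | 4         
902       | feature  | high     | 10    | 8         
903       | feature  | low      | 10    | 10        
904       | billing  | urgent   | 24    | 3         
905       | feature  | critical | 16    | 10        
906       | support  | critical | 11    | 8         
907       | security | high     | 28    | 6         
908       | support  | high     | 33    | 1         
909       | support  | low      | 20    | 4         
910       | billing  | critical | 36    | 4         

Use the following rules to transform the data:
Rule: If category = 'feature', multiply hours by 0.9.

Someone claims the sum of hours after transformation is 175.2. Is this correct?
No, the correct result is 195.2.

Step 1: Calculate the correct sum after transformation
Step 2: Apply multiplier 0.9 to records where category = 'feature'
Step 3: Correct result = 195.2
Step 4: Claimed result = 175.2
Step 5: 195.2 ≠ 175.2
Conclusion: The claimed result is incorrect. The correct answer is 195.2.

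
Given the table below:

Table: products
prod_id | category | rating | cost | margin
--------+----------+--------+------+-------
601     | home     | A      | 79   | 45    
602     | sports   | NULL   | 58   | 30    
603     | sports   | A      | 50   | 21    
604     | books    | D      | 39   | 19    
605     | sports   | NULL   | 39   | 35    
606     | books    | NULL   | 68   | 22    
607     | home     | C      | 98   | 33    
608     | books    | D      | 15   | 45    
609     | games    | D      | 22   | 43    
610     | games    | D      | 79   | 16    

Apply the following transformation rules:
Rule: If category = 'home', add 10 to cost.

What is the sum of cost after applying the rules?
567

Step 1: Count records where category = 'home': 2
Step 2: Total bonus added: 2 × 10 = 20
Step 3: Original sum of cost: 547
Step 4: Final sum = 547 + 20 = 567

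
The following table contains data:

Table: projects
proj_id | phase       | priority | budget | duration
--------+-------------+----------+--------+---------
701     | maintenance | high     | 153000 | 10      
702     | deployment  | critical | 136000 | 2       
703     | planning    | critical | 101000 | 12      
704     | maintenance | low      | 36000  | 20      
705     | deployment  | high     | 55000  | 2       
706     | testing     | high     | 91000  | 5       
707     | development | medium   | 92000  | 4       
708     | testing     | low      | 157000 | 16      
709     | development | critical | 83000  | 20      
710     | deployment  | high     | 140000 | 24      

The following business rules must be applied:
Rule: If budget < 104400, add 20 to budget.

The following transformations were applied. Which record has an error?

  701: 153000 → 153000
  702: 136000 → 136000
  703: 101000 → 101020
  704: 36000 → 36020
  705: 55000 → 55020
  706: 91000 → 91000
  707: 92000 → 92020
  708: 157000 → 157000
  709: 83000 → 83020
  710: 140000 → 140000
Record 706 has an error. The correct transformed value should be 91020, not 91000.

Step 1: Check each record against the rule
Step 2: Record 706 has budget = 91000
Step 3: Since 91000 < 104400, the bonus should have been applied
Step 4: Correct value = 91020, but claimed value = 91000
Conclusion: Record 706 has the error.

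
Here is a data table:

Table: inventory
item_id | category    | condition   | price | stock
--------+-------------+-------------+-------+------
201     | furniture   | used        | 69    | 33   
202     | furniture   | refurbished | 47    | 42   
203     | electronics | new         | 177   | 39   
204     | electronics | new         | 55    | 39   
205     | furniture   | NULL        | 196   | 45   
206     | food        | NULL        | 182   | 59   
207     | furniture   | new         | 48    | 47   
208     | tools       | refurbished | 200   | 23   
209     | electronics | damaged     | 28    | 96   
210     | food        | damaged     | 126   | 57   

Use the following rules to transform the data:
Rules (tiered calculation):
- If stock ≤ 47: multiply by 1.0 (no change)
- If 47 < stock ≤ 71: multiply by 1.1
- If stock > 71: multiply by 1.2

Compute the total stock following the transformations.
510.8

Step 1: Tier 1 (stock ≤ 47): 7 records, sum = 268 × 1.0 = 268.0
Step 2: Tier 2 (47 < stock ≤ 71): 2 records, sum = 116 × 1.1 = 127.6
Step 3: Tier 3 (stock > 71): 1 records, sum = 96 × 1.2 = 115.2
Step 4: Final sum = 268.0 + 127.6 + 115.2 = 510.8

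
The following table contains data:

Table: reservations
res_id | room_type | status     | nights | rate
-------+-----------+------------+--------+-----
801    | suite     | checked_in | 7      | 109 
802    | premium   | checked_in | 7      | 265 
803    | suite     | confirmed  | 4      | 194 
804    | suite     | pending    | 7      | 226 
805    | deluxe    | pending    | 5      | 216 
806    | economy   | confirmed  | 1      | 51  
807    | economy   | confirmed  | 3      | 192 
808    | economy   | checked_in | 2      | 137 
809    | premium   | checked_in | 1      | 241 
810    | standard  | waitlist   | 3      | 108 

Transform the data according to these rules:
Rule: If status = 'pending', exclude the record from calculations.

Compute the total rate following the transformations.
1297

Step 1: Identify records where status = 'pending'
Step 2: The excluded records sum to 442
Step 3: Original total rate = 1739
Step 4: Remaining total = 1739 - 442 = 1297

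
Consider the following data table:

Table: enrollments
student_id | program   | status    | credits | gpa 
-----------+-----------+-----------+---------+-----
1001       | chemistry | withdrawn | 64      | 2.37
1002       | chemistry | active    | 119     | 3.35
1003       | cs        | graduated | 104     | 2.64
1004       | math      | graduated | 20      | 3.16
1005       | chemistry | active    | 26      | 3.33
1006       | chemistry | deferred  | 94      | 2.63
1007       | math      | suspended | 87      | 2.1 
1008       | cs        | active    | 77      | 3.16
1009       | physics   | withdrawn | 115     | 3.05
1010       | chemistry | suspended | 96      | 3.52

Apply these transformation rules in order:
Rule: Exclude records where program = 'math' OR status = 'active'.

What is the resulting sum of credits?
473

Step 1: Find records where program = 'math' OR status = 'active'
Step 2: 5 records match, summing to 329
Step 3: Original sum: 802
Step 4: Remaining sum = 802 - 329 = 473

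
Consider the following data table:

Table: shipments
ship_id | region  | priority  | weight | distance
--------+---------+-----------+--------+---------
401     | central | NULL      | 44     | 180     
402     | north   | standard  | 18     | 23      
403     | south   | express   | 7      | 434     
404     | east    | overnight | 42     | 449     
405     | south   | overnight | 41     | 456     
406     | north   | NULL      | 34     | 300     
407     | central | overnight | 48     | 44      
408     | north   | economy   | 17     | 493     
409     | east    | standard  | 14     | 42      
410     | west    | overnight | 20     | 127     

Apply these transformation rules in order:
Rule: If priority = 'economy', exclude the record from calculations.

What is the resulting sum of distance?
2055

Step 1: Identify records where priority = 'economy'
Step 2: The excluded records sum to 493
Step 3: Original total distance = 2548
Step 4: Remaining total = 2548 - 493 = 2055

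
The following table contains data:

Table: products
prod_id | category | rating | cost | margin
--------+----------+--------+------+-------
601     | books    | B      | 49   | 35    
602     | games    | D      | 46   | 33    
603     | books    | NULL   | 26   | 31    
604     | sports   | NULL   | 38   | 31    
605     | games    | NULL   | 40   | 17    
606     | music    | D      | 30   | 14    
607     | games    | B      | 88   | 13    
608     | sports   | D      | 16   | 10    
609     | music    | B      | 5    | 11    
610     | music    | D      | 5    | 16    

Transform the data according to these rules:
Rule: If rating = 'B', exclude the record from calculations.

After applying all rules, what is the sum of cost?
201

Step 1: Identify records where rating = 'B'
Step 2: The excluded records sum to 142
Step 3: Original total cost = 343
Step 4: Remaining total = 343 - 142 = 201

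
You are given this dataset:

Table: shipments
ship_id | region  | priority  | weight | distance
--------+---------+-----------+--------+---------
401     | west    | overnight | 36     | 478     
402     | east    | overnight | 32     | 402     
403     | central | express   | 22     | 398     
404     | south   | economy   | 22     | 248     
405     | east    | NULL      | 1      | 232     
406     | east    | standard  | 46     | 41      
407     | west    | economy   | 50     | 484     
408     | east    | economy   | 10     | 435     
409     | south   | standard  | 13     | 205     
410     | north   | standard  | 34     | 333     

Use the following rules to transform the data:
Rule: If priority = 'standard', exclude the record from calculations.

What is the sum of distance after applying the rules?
2677

Step 1: Identify records where priority = 'standard'
Step 2: The excluded records sum to 579
Step 3: Original total distance = 3256
Step 4: Remaining total = 3256 - 579 = 2677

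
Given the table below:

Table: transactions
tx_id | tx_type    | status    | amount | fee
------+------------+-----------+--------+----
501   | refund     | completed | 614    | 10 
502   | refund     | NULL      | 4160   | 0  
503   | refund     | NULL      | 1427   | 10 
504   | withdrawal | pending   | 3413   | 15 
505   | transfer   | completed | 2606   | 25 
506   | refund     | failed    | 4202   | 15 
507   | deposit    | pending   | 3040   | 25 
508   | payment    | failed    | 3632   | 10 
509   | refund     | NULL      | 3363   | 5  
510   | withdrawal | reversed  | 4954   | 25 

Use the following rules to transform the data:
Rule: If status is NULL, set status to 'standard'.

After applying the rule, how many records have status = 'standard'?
3

Step 1: Count records where status IS NULL
Step 2: Found 3 records with NULL status
Step 3: These records will have status set to 'standard'
Step 4: Records already having status = 'standard': 0
Step 5: Answer: 3 + 0 = 3 records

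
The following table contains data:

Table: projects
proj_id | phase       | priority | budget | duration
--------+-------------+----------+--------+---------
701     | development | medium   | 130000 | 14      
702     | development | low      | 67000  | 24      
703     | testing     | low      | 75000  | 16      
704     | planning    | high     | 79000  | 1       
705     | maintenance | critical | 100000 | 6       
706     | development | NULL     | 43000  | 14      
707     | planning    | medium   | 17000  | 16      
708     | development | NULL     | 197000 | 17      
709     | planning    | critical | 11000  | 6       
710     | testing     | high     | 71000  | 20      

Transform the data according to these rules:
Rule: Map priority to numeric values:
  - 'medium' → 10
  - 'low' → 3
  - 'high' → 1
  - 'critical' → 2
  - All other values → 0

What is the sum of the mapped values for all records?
32

Step 1: Apply mapping to each record
Step 2: Count by status:
  'medium': 2 records × 10 = 20
  'low': 2 records × 3 = 6
  'high': 2 records × 1 = 2
  'critical': 2 records × 2 = 4
Step 3: Sum all mapped values = 32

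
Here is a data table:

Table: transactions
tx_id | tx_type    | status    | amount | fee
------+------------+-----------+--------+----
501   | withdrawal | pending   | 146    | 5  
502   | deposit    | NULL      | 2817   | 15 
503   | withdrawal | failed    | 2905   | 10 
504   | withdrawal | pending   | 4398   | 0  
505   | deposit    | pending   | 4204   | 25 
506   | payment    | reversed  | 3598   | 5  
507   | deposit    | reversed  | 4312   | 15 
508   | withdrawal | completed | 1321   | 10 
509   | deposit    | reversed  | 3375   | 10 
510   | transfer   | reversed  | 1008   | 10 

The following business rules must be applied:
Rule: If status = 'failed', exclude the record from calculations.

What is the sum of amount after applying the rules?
25179

Step 1: Identify records where status = 'failed'
Step 2: The excluded records sum to 2905
Step 3: Original total amount = 28084
Step 4: Remaining total = 28084 - 2905 = 25179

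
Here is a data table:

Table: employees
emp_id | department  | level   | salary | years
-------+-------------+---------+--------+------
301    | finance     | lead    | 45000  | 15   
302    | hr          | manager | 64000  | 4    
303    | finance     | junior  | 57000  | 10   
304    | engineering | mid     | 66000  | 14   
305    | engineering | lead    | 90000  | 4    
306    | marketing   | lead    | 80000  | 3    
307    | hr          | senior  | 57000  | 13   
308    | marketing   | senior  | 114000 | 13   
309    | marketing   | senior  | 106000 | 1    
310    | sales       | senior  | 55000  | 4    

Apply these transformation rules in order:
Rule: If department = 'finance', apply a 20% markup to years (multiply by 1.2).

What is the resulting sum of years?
86.0

Step 1: Records with department = 'finance' have total years = 25
Step 2: Apply multiplier: 25 × 1.2 = 30.0
Step 3: Other records total: 56
Step 4: Final sum = 30.0 + 56 = 86.0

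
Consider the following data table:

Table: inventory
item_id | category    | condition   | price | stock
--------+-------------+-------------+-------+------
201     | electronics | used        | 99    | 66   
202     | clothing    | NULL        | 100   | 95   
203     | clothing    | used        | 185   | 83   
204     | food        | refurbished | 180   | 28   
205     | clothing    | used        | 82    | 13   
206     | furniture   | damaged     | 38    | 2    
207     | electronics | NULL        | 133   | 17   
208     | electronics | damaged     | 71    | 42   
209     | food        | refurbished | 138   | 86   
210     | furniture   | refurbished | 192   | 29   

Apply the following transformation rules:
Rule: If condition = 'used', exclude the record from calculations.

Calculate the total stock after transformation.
299

Step 1: Identify records where condition = 'used'
Step 2: The excluded records sum to 162
Step 3: Original total stock = 461
Step 4: Remaining total = 461 - 162 = 299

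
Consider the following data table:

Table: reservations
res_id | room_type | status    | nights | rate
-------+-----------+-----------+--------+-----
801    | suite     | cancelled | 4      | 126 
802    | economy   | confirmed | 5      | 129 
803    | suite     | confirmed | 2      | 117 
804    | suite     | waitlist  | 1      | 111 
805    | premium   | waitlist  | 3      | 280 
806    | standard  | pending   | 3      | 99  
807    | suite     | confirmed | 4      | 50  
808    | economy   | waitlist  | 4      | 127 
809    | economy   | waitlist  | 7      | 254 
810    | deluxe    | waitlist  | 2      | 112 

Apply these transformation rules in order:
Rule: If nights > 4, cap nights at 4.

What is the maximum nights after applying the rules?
4

Step 1: Original maximum nights = 7
Step 2: Apply cap at 4
Step 3: 2 records had nights > 4 and were capped
Step 4: Maximum after transformation = 4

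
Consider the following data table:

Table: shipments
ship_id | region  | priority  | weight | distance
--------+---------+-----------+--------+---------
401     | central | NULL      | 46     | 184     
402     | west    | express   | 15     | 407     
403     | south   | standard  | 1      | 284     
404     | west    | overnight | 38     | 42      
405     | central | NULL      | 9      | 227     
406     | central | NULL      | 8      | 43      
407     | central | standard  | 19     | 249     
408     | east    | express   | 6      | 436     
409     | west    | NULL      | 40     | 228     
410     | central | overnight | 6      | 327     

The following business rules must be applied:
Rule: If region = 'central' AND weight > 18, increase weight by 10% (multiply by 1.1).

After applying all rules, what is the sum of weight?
194.5

Step 1: Find records where region = 'central' AND weight > 18
Step 2: 2 records match, summing to 65
Step 3: After multiplier: 65 × 1.1 = 71.5
Step 4: Unaffected records sum: 123
Step 5: Final sum = 71.5 + 123 = 194.5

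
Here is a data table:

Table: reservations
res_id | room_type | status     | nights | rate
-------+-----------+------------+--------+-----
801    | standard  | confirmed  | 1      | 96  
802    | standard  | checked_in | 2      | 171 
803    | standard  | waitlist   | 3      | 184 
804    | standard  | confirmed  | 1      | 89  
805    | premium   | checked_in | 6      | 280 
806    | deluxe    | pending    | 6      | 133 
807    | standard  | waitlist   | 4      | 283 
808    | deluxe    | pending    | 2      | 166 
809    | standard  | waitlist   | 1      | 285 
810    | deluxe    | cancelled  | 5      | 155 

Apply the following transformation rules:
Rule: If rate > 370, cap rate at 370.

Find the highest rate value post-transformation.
285

Step 1: Original maximum rate = 285
Step 2: Check cap of 370 against maximum
Step 3: No records exceed the cap (max 285 <= cap 370), so no capping applies
Step 4: Maximum after transformation = 285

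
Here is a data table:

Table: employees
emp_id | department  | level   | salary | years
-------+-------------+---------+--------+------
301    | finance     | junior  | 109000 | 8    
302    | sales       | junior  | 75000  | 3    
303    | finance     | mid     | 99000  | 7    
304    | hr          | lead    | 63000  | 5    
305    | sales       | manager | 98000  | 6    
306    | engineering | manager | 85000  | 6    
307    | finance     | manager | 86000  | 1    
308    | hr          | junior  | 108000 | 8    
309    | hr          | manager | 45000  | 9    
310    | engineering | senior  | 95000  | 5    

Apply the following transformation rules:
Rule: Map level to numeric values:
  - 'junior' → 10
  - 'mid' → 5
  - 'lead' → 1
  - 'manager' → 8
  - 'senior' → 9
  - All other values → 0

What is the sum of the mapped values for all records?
77

Step 1: Apply mapping to each record
Step 2: Count by status:
  'junior': 3 records × 10 = 30
  'mid': 1 records × 5 = 5
  'lead': 1 records × 1 = 1
  'manager': 4 records × 8 = 32
  'senior': 1 records × 9 = 9
Step 3: Sum all mapped values = 77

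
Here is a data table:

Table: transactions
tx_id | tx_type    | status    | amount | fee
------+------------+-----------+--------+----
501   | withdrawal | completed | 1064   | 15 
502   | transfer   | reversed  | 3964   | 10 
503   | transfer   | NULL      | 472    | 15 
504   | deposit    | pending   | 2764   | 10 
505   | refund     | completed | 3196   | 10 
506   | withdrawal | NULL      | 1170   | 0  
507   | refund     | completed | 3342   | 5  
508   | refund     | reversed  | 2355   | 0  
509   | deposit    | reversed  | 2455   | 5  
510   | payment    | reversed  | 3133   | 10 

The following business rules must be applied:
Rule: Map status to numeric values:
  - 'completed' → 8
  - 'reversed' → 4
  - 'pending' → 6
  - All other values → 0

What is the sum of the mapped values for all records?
46

Step 1: Apply mapping to each record
Step 2: Count by status:
  'completed': 3 records × 8 = 24
  'reversed': 4 records × 4 = 16
  'pending': 1 records × 6 = 6
Step 3: Sum all mapped values = 46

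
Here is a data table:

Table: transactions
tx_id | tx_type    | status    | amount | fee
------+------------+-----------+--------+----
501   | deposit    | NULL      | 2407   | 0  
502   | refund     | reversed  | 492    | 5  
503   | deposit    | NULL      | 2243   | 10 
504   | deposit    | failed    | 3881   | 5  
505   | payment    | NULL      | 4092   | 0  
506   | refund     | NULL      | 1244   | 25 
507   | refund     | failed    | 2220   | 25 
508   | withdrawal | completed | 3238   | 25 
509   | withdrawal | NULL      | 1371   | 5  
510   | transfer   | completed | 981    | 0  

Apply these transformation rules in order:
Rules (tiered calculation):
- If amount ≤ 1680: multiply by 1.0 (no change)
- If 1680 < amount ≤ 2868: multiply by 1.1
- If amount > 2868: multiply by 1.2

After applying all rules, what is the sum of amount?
25098.2

Step 1: Tier 1 (amount ≤ 1680): 4 records, sum = 4088 × 1.0 = 4088.0
Step 2: Tier 2 (1680 < amount ≤ 2868): 3 records, sum = 6870 × 1.1 = 7557.0
Step 3: Tier 3 (amount > 2868): 3 records, sum = 11211 × 1.2 = 13453.2
Step 4: Final sum = 4088.0 + 7557.0 + 13453.2 = 25098.2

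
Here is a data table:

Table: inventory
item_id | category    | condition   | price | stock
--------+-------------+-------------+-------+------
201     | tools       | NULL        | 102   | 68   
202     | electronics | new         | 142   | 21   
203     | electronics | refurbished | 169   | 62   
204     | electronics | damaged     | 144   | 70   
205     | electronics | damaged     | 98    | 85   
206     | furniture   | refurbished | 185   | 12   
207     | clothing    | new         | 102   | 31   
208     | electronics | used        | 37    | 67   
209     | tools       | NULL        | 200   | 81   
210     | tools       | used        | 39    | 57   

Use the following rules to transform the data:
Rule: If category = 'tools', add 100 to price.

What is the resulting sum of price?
1518

Step 1: Count records where category = 'tools': 3
Step 2: Total bonus added: 3 × 100 = 300
Step 3: Original sum of price: 1218
Step 4: Final sum = 1218 + 300 = 1518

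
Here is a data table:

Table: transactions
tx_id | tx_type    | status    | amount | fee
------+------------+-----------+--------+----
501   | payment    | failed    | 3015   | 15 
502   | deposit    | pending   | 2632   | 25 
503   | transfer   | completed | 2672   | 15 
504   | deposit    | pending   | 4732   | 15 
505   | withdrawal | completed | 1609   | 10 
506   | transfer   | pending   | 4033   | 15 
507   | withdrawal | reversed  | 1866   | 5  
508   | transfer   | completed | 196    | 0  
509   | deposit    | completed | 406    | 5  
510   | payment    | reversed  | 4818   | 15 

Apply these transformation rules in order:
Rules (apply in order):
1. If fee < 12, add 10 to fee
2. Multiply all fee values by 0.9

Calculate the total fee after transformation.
144.0

Step 1: Apply Rule 1 - Add 10 to records with fee < 12
  - 4 records affected: 20 + (4 × 10) = 60
  - Unaffected records: 100
  - Sum after Rule 1: 160
Step 2: Apply Rule 2 - Multiply all by 0.9
  - 160 × 0.9 = 144.0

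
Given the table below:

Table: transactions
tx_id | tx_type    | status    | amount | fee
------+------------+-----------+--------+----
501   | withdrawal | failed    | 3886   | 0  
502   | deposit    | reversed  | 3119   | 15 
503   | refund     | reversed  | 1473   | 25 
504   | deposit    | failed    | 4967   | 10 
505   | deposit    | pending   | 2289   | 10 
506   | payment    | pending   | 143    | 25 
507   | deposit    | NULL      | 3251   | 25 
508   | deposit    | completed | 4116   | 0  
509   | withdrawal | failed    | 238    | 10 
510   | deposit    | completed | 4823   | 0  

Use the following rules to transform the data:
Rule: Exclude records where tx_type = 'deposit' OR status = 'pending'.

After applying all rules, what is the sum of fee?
35

Step 1: Find records where tx_type = 'deposit' OR status = 'pending'
Step 2: 7 records match, summing to 85
Step 3: Original sum: 120
Step 4: Remaining sum = 120 - 85 = 35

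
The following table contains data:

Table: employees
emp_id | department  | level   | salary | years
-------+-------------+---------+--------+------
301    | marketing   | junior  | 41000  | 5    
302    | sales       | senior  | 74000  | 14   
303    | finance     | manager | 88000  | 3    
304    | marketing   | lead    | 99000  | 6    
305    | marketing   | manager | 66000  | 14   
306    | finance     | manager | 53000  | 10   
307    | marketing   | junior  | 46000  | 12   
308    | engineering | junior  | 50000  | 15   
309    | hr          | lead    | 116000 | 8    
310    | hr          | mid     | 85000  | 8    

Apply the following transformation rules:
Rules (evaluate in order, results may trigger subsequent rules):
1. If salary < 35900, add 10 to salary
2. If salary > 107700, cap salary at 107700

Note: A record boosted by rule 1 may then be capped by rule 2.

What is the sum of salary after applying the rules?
709700

Step 1: Apply rule 1 to records with salary < 35900
  - 0 records get bonus of 10
  - Of these, 0 records then exceed 107700 and get capped
Step 2: Apply rule 2 to records with salary > 107700
  - 1 records (original) are capped
Step 3: Calculate final sum = 709700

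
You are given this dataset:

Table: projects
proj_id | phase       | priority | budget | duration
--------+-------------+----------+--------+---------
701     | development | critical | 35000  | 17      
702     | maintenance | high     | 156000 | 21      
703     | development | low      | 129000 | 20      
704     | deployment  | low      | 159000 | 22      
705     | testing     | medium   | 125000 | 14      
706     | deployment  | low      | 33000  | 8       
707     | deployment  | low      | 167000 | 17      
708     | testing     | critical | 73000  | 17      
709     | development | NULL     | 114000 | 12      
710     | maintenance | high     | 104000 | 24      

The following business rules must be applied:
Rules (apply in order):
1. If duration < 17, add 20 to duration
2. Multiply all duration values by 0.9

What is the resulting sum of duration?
208.8

Step 1: Apply Rule 1 - Add 20 to records with duration < 17
  - 3 records affected: 34 + (3 × 20) = 94
  - Unaffected records: 138
  - Sum after Rule 1: 232
Step 2: Apply Rule 2 - Multiply all by 0.9
  - 232 × 0.9 = 208.8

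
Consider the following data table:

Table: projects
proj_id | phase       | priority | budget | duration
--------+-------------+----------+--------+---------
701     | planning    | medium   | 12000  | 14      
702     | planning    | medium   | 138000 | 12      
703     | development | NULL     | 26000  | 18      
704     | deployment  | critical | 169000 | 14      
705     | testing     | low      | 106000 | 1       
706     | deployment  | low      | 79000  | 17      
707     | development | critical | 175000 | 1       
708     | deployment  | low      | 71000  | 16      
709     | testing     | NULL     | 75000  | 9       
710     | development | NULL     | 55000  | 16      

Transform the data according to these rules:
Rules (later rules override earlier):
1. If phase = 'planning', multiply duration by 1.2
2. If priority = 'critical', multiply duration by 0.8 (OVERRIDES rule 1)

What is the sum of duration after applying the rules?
120.2

Step 1: Rule 2 takes priority for records with priority = 'critical'
  - 2 records: 15 × 0.8 = 12.0
Step 2: Rule 1 applies to remaining records with phase = 'planning'
  - 2 records: 26 × 1.2 = 31.2
Step 3: Other records unchanged: 77
Step 4: Final sum = 12.0 + 31.2 + 77 = 120.2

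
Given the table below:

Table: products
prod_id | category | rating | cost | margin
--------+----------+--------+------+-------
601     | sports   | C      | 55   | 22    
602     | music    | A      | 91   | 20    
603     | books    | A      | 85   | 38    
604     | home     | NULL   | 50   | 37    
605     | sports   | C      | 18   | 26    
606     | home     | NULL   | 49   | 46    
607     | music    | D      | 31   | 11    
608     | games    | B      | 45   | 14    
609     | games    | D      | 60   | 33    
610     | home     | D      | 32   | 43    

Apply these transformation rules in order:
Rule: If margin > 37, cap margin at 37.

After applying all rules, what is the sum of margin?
274

Step 1: 3 records have margin > 37
Step 2: These records originally summed to 127
Step 3: After capping: 3 × 37 = 111
Step 4: Unaffected records sum: 163
Step 5: Final sum = 111 + 163 = 274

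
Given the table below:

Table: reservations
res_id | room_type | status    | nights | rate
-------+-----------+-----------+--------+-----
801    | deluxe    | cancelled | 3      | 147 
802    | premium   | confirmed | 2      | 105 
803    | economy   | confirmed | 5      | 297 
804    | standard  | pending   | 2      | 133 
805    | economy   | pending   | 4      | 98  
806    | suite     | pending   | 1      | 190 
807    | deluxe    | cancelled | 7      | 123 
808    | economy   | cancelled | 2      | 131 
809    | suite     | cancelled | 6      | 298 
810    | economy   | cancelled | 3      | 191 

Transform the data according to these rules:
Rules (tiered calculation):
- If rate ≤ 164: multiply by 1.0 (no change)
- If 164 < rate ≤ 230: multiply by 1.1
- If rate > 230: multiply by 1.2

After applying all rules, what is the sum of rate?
1870.1

Step 1: Tier 1 (rate ≤ 164): 6 records, sum = 737 × 1.0 = 737.0
Step 2: Tier 2 (164 < rate ≤ 230): 2 records, sum = 381 × 1.1 = 419.1
Step 3: Tier 3 (rate > 230): 2 records, sum = 595 × 1.2 = 714.0
Step 4: Final sum = 737.0 + 419.1 + 714.0 = 1870.1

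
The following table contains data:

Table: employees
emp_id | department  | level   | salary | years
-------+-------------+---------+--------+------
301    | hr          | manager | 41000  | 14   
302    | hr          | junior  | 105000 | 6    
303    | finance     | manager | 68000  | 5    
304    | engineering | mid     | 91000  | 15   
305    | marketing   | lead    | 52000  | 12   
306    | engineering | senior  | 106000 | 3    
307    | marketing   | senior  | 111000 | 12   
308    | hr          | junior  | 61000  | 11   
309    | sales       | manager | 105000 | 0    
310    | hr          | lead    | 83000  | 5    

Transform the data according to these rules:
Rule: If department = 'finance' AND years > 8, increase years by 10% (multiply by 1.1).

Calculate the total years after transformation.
83

Step 1: Find records where department = 'finance' AND years > 8
Step 2: 0 records match, summing to 0
Step 3: After multiplier: 0 × 1.1 = 0.0
Step 4: Unaffected records sum: 83
Step 5: Final sum = 0.0 + 83 = 83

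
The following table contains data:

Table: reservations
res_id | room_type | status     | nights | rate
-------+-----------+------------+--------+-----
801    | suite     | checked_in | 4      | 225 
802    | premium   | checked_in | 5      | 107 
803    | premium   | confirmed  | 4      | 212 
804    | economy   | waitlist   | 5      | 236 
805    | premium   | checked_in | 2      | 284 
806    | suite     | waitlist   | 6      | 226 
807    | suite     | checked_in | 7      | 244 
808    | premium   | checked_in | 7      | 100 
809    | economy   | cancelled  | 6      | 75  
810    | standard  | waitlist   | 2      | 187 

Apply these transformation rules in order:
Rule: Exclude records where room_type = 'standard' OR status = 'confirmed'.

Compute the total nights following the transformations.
42

Step 1: Find records where room_type = 'standard' OR status = 'confirmed'
Step 2: 2 records match, summing to 6
Step 3: Original sum: 48
Step 4: Remaining sum = 48 - 6 = 42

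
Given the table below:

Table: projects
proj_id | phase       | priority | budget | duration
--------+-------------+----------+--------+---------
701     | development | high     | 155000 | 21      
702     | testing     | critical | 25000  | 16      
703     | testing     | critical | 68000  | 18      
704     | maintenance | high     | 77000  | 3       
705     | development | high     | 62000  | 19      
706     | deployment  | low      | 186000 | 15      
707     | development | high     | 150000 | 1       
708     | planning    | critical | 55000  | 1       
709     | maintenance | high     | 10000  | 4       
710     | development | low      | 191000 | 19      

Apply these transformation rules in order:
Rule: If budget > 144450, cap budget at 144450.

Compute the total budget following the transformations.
874800

Step 1: 4 records have budget > 144450
Step 2: These records originally summed to 682000
Step 3: After capping: 4 × 144450 = 577800
Step 4: Unaffected records sum: 297000
Step 5: Final sum = 577800 + 297000 = 874800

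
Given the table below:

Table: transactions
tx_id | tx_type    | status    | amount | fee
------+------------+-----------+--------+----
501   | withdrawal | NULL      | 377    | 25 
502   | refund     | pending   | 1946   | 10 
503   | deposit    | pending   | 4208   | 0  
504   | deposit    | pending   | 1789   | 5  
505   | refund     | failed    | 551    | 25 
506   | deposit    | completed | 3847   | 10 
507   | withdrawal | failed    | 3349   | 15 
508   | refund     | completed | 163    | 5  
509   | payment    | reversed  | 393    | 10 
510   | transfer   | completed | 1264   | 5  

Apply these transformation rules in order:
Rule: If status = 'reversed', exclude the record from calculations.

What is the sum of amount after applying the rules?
17494

Step 1: Identify records where status = 'reversed'
Step 2: The excluded records sum to 393
Step 3: Original total amount = 17887
Step 4: Remaining total = 17887 - 393 = 17494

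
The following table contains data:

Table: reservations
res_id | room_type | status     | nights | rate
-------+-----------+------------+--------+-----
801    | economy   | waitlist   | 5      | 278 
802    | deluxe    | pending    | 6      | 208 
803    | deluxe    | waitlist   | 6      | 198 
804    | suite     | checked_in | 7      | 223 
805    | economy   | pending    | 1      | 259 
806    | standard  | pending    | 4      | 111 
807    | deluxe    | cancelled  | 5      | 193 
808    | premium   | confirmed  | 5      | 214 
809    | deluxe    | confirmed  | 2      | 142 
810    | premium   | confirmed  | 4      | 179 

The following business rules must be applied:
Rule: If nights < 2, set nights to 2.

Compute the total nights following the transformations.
46

Step 1: 1 records have nights < 2
Step 2: These records originally summed to 1
Step 3: After setting to minimum: 1 × 2 = 2
Step 4: Unaffected records sum: 44
Step 5: Final sum = 2 + 44 = 46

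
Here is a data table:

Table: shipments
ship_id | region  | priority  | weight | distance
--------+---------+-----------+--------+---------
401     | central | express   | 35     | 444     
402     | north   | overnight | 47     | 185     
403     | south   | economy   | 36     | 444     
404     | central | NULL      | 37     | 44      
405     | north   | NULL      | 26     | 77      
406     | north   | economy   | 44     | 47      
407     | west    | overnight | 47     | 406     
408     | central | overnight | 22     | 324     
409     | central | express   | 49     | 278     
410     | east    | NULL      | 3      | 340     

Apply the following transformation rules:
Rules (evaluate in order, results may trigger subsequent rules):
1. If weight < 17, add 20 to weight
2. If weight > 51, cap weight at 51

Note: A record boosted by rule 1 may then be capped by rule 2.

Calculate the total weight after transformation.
366

Step 1: Apply rule 1 to records with weight < 17
  - 1 records get bonus of 20
  - Of these, 0 records then exceed 51 and get capped
Step 2: Apply rule 2 to records with weight > 51
  - 0 records (original) are capped
Step 3: Calculate final sum = 366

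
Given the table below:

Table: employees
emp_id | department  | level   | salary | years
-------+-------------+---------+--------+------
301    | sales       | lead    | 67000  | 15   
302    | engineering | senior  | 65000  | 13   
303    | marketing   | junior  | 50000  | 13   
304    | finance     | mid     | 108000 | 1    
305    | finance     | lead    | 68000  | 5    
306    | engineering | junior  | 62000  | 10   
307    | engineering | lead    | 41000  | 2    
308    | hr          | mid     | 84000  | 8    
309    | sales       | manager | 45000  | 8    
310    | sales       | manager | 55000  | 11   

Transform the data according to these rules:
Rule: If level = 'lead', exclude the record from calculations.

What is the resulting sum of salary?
469000

Step 1: Identify records where level = 'lead'
Step 2: The excluded records sum to 176000
Step 3: Original total salary = 645000
Step 4: Remaining total = 645000 - 176000 = 469000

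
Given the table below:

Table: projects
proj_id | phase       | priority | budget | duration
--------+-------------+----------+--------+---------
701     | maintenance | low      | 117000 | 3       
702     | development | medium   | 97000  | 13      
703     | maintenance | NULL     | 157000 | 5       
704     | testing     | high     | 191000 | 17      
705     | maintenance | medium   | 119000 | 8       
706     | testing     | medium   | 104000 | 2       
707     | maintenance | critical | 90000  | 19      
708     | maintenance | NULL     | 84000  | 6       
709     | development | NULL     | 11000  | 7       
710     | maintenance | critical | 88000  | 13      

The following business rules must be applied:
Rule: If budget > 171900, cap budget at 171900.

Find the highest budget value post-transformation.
171900

Step 1: Original maximum budget = 191000
Step 2: Apply cap at 171900
Step 3: 1 records had budget > 171900 and were capped
Step 4: Maximum after transformation = 171900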